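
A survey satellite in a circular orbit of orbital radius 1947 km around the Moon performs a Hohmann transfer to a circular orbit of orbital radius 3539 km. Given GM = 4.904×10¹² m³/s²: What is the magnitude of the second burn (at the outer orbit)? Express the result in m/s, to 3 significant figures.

r₁ = 1947 km = 1.947×10⁶ m.
r₂ = 3539 km = 3.539×10⁶ m.
Transfer ellipse a_t = (r₁ + r₂)/2 = 2.743×10⁶ m.
At r₁: circular v_c1 = √(μ/r₁) = 1587 m/s; transfer-perilune v_p = √[μ(2/r₁ − 1/a_t)] = 1803 m/s.
At r₂: circular v_c2 = √(μ/r₂) = 1177 m/s; transfer-apolune v_a = √[μ(2/r₂ − 1/a_t)] = 991.8 m/s.
Δv₂ = v_c2 − v_a = 185.4 m/s.

Δv ≈ 185 m/s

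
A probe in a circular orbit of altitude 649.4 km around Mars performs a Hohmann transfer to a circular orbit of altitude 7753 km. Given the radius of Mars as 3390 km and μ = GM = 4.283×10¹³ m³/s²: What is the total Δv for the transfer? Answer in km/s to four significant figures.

Δv_total ≈ 1.219 km/s

r₁ = 3390 + 649.4 = 4039.4 km = 4.0394×10⁶ m.
r₂ = 3390 + 7753 = 11143 km = 1.1143×10⁷ m.
Transfer ellipse a_t = (r₁ + r₂)/2 = 7.591×10⁶ m.
At r₁: circular v_c1 = √(μ/r₁) = 3256 m/s; transfer-periapsis v_p = √[μ(2/r₁ − 1/a_t)] = 3945 m/s.
Δv₁ = v_p − v_c1 = 688.9 m/s.
At r₂: circular v_c2 = √(μ/r₂) = 1961 m/s; transfer-apoapsis v_a = √[μ(2/r₂ − 1/a_t)] = 1430 m/s.
Δv₂ = v_c2 − v_a = 530.4 m/s.
Total Δv = Δv₁ + Δv₂ = 1219 m/s = 1.219 km/s.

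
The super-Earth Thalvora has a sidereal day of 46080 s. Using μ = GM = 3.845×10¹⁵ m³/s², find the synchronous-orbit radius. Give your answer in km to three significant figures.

A synchronous orbit has period T, so by Kepler's third law a = (μT²/4π²)^(1/3).
μT²/4π² = 3.845×10¹⁵ × (4.608×10⁴)² / 39.48 = 2.068×10²³ m³.
a = 5.914×10⁷ m = 59136 km.

r_sync ≈ 59100 km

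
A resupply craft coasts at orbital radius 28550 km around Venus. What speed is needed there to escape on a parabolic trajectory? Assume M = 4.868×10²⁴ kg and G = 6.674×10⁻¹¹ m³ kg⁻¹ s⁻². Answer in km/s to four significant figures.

v_esc ≈ 4.771 km/s

μ = GM = 6.674×10⁻¹¹ × 4.868×10²⁴ = 3.249×10¹⁴ m³/s².
r = 28550 km = 2.855×10⁷ m.
Escape speed v_esc = √(2μ/r) = √(2 × 3.249×10¹⁴ / 2.855×10⁷) = √(2.276×10⁷) = 4771 m/s.
= 4.771 km/s.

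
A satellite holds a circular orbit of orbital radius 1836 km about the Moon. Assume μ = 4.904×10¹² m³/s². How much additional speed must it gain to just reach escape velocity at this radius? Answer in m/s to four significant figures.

r = 1836 km = 1.836×10⁶ m.
Circular speed v_c = √(μ/r) = 1634 m/s.
Escape speed v_esc = √(2μ/r) = √2 × v_c = 2311 m/s.
Δv = v_esc − v_c = 677.0 m/s.

Δv ≈ 677.0 m/s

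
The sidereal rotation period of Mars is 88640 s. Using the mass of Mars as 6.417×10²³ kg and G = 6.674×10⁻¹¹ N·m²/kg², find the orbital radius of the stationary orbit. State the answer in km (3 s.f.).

μ = GM = 6.674×10⁻¹¹ × 6.417×10²³ = 4.283×10¹³ m³/s².
A synchronous orbit has period T, so by Kepler's third law a = (μT²/4π²)^(1/3).
μT²/4π² = 4.283×10¹³ × (8.864×10⁴)² / 39.48 = 8.524×10²¹ m³.
a = 2.043×10⁷ m = 20427 km.

r_sync ≈ 20400 km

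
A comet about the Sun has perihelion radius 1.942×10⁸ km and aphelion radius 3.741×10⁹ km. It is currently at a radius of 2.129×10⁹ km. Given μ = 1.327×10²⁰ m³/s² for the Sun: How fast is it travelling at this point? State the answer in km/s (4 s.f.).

Semi-major axis a = (r_p + r_a)/2 = 1.9676×10⁹ km = 1.968×10¹² m.
Vis-viva: v² = μ(2/r − 1/a) = 1.327×10²⁰ × (9.394×10⁻¹³ − 5.082×10⁻¹³) = 5.722×10⁷ m²/s².
v = 7564 m/s = 7.564 km/s.

v ≈ 7.564 km/s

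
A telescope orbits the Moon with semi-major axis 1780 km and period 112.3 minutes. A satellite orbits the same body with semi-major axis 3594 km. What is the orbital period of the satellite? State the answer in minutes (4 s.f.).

Kepler's third law: T² ∝ a³, so T₂ = T₁ (a₂/a₁)^(3/2).
a₂/a₁ = 2.019, (a₂/a₁)^(3/2) = 2.869.
T₂ = 112.3 × 2.869 = 322.2 minutes.

T₂ ≈ 322.2 minutes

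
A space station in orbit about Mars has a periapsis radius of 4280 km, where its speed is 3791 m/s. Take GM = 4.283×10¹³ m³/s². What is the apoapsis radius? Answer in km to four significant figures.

apoapsis radius ≈ 10900 km

r_p = 4.280×10⁶ m.
Specific energy ε = v²/2 − μ/r = -2.821×10⁶ J/kg, so a = −μ/(2ε) = 7.591×10⁶ m.
The apsides satisfy r_p + r_a = 2a, so the apoapsis radius is 2a − r_p = 1.090×10⁷ m = 10902 km.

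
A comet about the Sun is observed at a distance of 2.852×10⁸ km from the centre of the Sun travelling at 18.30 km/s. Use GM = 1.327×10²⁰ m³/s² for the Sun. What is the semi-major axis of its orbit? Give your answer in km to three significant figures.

a ≈ 2.23×10⁸ km

r = 2.852×10¹¹ m.
Vis-viva rearranged: 1/a = 2/r − v²/μ = 7.013×10⁻¹² − 2.524×10⁻¹² = 4.489×10⁻¹² m⁻¹.
a = 2.228×10¹¹ m = 2.2277×10⁸ km.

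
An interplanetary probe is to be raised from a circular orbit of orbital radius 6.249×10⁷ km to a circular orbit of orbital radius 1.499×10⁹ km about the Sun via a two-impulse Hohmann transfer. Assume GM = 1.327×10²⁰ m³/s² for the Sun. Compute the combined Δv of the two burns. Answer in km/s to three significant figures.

r₁ = 6.249×10⁷ km = 6.249×10¹⁰ m.
r₂ = 1.499×10⁹ km = 1.499×10¹² m.
Transfer ellipse a_t = (r₁ + r₂)/2 = 7.807×10¹¹ m.
At r₁: circular v_c1 = √(μ/r₁) = 46080 m/s; transfer-perihelion v_p = √[μ(2/r₁ − 1/a_t)] = 63850 m/s.
Δv₁ = v_p − v_c1 = 17770 m/s.
At r₂: circular v_c2 = √(μ/r₂) = 9409 m/s; transfer-aphelion v_a = √[μ(2/r₂ − 1/a_t)] = 2662 m/s.
Δv₂ = v_c2 − v_a = 6747 m/s.
Total Δv = Δv₁ + Δv₂ = 24520 m/s = 24.52 km/s.

Δv_total ≈ 24.5 km/s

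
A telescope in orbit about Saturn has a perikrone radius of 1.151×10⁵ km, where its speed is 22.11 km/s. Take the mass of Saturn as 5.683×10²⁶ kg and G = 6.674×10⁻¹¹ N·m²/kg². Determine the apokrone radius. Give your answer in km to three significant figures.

apokrone radius ≈ 3.31×10⁵ km

μ = GM = 6.674×10⁻¹¹ × 5.683×10²⁶ = 3.793×10¹⁶ m³/s².
r_p = 1.151×10⁸ m.
Specific energy ε = v²/2 − μ/r = -8.510×10⁷ J/kg, so a = −μ/(2ε) = 2.228×10⁸ m.
The apsides satisfy r_p + r_a = 2a, so the apokrone radius is 2a − r_p = 3.306×10⁸ m = 3.3060×10⁵ km.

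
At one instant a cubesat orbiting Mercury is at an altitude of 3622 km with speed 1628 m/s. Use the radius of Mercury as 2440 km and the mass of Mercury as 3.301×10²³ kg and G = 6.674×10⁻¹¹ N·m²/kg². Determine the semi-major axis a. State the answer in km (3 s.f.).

μ = GM = 6.674×10⁻¹¹ × 3.301×10²³ = 2.203×10¹³ m³/s².
r = 2440 + 3622 = 6062.0 km = 6.062×10⁶ m.
Specific orbital energy ε = v²/2 − μ/r = (1628)²/2 − 2.203×10¹³/6.062×10⁶ = -2.309×10⁶ J/kg.
Since ε = −μ/(2a), a = −μ/(2ε) = 4.771×10⁶ m = 4770.5 km.

a ≈ 4770 km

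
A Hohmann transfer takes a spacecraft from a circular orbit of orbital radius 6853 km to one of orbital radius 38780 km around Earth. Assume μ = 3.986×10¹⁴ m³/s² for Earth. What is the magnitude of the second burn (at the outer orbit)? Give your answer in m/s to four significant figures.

r₁ = 6853 km = 6.853×10⁶ m.
r₂ = 38780 km = 3.878×10⁷ m.
Transfer ellipse a_t = (r₁ + r₂)/2 = 2.282×10⁷ m.
At r₁: circular v_c1 = √(μ/r₁) = 7627 m/s; transfer-perigee v_p = √[μ(2/r₁ − 1/a_t)] = 9943 m/s.
At r₂: circular v_c2 = √(μ/r₂) = 3206 m/s; transfer-apogee v_a = √[μ(2/r₂ − 1/a_t)] = 1757 m/s.
Δv₂ = v_c2 − v_a = 1449 m/s.

Δv ≈ 1449 m/s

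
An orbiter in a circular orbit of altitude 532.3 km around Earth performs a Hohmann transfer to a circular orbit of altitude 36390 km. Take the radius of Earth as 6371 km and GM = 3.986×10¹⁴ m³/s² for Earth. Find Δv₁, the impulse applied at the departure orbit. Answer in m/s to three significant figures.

r₁ = 6371 + 532.3 = 6903.3 km = 6.9033×10⁶ m.
r₂ = 6371 + 36390 = 42761 km = 4.2761×10⁷ m.
Transfer ellipse a_t = (r₁ + r₂)/2 = 2.483×10⁷ m.
At r₁: circular v_c1 = √(μ/r₁) = 7599 m/s; transfer-perigee v_p = √[μ(2/r₁ − 1/a_t)] = 9971 m/s.
Δv₁ = v_p − v_c1 = 2373 m/s.

Δv ≈ 2370 m/s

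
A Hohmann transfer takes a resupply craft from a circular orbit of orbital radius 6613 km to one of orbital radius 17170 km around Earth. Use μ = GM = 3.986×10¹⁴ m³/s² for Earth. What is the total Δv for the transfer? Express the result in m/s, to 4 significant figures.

r₁ = 6613 km = 6.613×10⁶ m.
r₂ = 17170 km = 1.717×10⁷ m.
Transfer ellipse a_t = (r₁ + r₂)/2 = 1.189×10⁷ m.
At r₁: circular v_c1 = √(μ/r₁) = 7764 m/s; transfer-perigee v_p = √[μ(2/r₁ − 1/a_t)] = 9329 m/s.
Δv₁ = v_p − v_c1 = 1565 m/s.
At r₂: circular v_c2 = √(μ/r₂) = 4818 m/s; transfer-apogee v_a = √[μ(2/r₂ − 1/a_t)] = 3593 m/s.
Δv₂ = v_c2 − v_a = 1225 m/s.
Total Δv = Δv₁ + Δv₂ = 2790 m/s.

Δv_total ≈ 2790 m/s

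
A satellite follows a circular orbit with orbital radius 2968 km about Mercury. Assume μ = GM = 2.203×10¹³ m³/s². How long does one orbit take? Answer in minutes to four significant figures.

r = 2968 km = 2.968×10⁶ m.
Kepler's third law: T = 2π√(r³/μ) = 2π√((2.968×10⁶)³ / 2.203×10¹³).
r³/μ = 1.187×10⁶ s², so T = 2π × 1.089×10³ = 6.845×10³ s.
Converting: 6.845×10³ s ÷ 60.00 = 114.1 minutes.

T ≈ 114.1 minutes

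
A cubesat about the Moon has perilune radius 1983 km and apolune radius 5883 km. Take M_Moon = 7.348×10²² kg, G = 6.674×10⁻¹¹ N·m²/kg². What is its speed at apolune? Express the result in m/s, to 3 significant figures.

μ = GM = 6.674×10⁻¹¹ × 7.348×10²² = 4.904×10¹² m³/s².
Semi-major axis a = (r_p + r_a)/2 = 3933.0 km = 3.933×10⁶ m.
Vis-viva: v² = μ(2/r − 1/a) = 4.904×10¹² × (3.400×10⁻⁷ − 2.543×10⁻⁷) = 4.203×10⁵ m²/s².
v = 648.3 m/s.

v ≈ 648 m/s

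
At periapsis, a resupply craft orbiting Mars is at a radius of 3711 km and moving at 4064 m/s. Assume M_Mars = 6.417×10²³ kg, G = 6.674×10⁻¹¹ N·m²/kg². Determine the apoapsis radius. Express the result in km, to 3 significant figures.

apoapsis radius ≈ 9340 km

μ = GM = 6.674×10⁻¹¹ × 6.417×10²³ = 4.283×10¹³ m³/s².
r_p = 3.711×10⁶ m.
Specific energy ε = v²/2 − μ/r = -3.283×10⁶ J/kg, so a = −μ/(2ε) = 6.523×10⁶ m.
The apsides satisfy r_p + r_a = 2a, so the apoapsis radius is 2a − r_p = 9.336×10⁶ m = 9336.0 km.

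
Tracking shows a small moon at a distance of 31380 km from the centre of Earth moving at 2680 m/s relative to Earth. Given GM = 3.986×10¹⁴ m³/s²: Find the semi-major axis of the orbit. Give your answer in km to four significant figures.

a ≈ 21870 km

r = 3.138×10⁷ m.
Specific orbital energy ε = v²/2 − μ/r = (2680)²/2 − 3.986×10¹⁴/3.138×10⁷ = -9.111×10⁶ J/kg.
Since ε = −μ/(2a), a = −μ/(2ε) = 2.187×10⁷ m = 21874 km.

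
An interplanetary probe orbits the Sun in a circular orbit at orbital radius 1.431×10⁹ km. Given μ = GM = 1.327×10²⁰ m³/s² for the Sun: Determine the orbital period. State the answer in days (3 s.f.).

T ≈ 10800 days

r = 1.431×10⁹ km = 1.431×10¹² m.
Kepler's third law: T = 2π√(r³/μ) = 2π√((1.431×10¹²)³ / 1.327×10²⁰).
r³/μ = 2.208×10¹⁶ s², so T = 2π × 1.486×10⁸ = 9.337×10⁸ s.
Converting: 9.337×10⁸ s ÷ 86400 = 10810 days.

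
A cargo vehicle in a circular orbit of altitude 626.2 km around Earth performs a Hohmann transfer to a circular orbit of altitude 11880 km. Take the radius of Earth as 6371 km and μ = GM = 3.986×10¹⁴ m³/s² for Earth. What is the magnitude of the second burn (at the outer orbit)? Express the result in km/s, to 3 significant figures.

Δv ≈ 1.19 km/s

r₁ = 6371 + 626.2 = 6997.2 km = 6.9972×10⁶ m.
r₂ = 6371 + 11880 = 18251 km = 1.8251×10⁷ m.
Transfer ellipse a_t = (r₁ + r₂)/2 = 1.262×10⁷ m.
At r₁: circular v_c1 = √(μ/r₁) = 7548 m/s; transfer-perigee v_p = √[μ(2/r₁ − 1/a_t)] = 9075 m/s.
At r₂: circular v_c2 = √(μ/r₂) = 4673 m/s; transfer-apogee v_a = √[μ(2/r₂ − 1/a_t)] = 3479 m/s.
Δv₂ = v_c2 − v_a = 1194 m/s.
= 1.194 km/s.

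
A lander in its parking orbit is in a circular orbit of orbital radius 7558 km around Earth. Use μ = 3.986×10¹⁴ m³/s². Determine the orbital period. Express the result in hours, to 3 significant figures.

r = 7558 km = 7.558×10⁶ m.
Kepler's third law: T = 2π√(r³/μ) = 2π√((7.558×10⁶)³ / 3.986×10¹⁴).
r³/μ = 1.083×10⁶ s², so T = 2π × 1.041×10³ = 6.539×10³ s.
Converting: 6.539×10³ s ÷ 3600 = 1.816 hours.

T ≈ 1.82 hours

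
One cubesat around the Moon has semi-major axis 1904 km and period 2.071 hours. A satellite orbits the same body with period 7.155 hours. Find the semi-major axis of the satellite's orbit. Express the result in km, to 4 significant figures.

a₂ ≈ 4351 km

Kepler's third law: a³ ∝ T², so a₂ = a₁ (T₂/T₁)^(2/3).
T₂/T₁ = 3.455, (T₂/T₁)^(2/3) = 2.285.
a₂ = 1904 × 2.285 = 4351 km.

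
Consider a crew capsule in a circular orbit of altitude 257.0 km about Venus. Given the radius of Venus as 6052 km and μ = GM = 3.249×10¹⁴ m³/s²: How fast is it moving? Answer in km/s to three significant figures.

v ≈ 7.18 km/s

r = 6052 + 257.0 = 6309.0 km = 6.3090×10⁶ m.
For a circular orbit v = √(μ/r) = √(3.249×10¹⁴ / 6.309×10⁶) = √(5.150×10⁷) = 7176 m/s.
That is 7.176 km/s.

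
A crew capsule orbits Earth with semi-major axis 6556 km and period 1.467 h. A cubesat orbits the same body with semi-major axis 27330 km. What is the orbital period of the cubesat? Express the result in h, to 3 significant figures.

T₂ ≈ 12.5 h

Kepler's third law: T² ∝ a³, so T₂ = T₁ (a₂/a₁)^(3/2).
a₂/a₁ = 4.169, (a₂/a₁)^(3/2) = 8.511.
T₂ = 1.467 × 8.511 = 12.49 h.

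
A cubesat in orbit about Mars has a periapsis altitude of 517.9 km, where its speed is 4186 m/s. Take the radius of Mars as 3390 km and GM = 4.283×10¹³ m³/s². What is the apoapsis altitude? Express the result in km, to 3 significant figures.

apoapsis altitude ≈ 12200 km

r_p = 3390 + 517.9 = 3907.9 km = 3.908×10⁶ m.
Specific energy ε = v²/2 − μ/r = -2.199×10⁶ J/kg, so a = −μ/(2ε) = 9.740×10⁶ m.
The apsides satisfy r_p + r_a = 2a, so the apoapsis radius is 2a − r_p = 1.557×10⁷ m = 15573 km.
Apoapsis altitude = 15573 − 3390 = 12183 km.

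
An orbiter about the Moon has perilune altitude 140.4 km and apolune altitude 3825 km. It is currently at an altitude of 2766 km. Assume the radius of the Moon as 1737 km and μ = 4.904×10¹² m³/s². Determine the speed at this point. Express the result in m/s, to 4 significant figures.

v ≈ 927.2 m/s

r_p = 1737 + 140.4 = 1877.4 km = 1.8774×10⁶ m.
r_a = 1737 + 3825 = 5562.0 km = 5.5620×10⁶ m.
r = 1737 + 2766 = 4503.0 km = 4.503×10⁶ m.
Semi-major axis a = (r_p + r_a)/2 = 3719.7 km = 3.720×10⁶ m.
Vis-viva: v² = μ(2/r − 1/a) = 4.904×10¹² × (4.441×10⁻⁷ − 2.688×10⁻⁷) = 8.597×10⁵ m²/s².
v = 927.2 m/s.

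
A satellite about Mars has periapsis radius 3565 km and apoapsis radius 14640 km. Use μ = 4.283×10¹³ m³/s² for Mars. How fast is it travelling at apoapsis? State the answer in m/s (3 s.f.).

v ≈ 1070 m/s

Semi-major axis a = (r_p + r_a)/2 = 9102.5 km = 9.102×10⁶ m.
Vis-viva: v² = μ(2/r − 1/a) = 4.283×10¹³ × (1.366×10⁻⁷ − 1.099×10⁻⁷) = 1.146×10⁶ m²/s².
v = 1070 m/s.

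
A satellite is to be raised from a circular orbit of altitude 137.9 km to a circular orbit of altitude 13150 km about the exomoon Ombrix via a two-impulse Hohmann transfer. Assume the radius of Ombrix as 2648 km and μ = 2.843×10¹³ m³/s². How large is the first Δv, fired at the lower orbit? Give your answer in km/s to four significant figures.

r₁ = 2648 + 137.9 = 2785.9 km = 2.7859×10⁶ m.
r₂ = 2648 + 13150 = 15798 km = 1.5798×10⁷ m.
Transfer ellipse a_t = (r₁ + r₂)/2 = 9.292×10⁶ m.
At r₁: circular v_c1 = √(μ/r₁) = 3195 m/s; transfer-periapsis v_p = √[μ(2/r₁ − 1/a_t)] = 4165 m/s.
Δv₁ = v_p − v_c1 = 970.8 m/s.
= 0.9708 km/s.

Δv ≈ 0.9708 km/s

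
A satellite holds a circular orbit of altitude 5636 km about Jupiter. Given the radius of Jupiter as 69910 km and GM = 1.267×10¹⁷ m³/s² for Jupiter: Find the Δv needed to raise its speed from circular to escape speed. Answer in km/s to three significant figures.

r = 69910 + 5636 = 75546 km = 7.5546×10⁷ m.
Circular speed v_c = √(μ/r) = 40950 m/s.
Escape speed v_esc = √(2μ/r) = √2 × v_c = 57920 m/s.
Δv = v_esc − v_c = 16960 m/s = 16.96 km/s.

Δv ≈ 17.0 km/s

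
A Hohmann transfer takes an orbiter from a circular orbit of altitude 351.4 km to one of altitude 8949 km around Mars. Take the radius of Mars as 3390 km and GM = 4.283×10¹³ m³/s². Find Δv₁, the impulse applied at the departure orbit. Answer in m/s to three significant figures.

r₁ = 3390 + 351.4 = 3741.4 km = 3.7414×10⁶ m.
r₂ = 3390 + 8949 = 12339 km = 1.2339×10⁷ m.
Transfer ellipse a_t = (r₁ + r₂)/2 = 8.040×10⁶ m.
At r₁: circular v_c1 = √(μ/r₁) = 3383 m/s; transfer-periapsis v_p = √[μ(2/r₁ − 1/a_t)] = 4191 m/s.
Δv₁ = v_p − v_c1 = 808.0 m/s.

Δv ≈ 808 m/s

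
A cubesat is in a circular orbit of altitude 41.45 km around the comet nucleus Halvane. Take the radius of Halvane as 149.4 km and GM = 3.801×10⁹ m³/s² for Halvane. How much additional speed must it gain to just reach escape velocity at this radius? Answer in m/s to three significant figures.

r = 149.4 + 41.45 = 190.85 km = 1.9085×10⁵ m.
Circular speed v_c = √(μ/r) = 141.1 m/s.
Escape speed v_esc = √(2μ/r) = √2 × v_c = 199.6 m/s.
Δv = v_esc − v_c = 58.46 m/s.

Δv ≈ 58.5 m/s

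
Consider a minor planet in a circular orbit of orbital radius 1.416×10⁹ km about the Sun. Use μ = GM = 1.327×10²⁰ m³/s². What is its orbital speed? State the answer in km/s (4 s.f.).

r = 1.416×10⁹ km = 1.416×10¹² m.
For a circular orbit v = √(μ/r) = √(1.327×10²⁰ / 1.416×10¹²) = √(9.371×10⁷) = 9681 m/s.
That is 9.681 km/s.

v ≈ 9.681 km/s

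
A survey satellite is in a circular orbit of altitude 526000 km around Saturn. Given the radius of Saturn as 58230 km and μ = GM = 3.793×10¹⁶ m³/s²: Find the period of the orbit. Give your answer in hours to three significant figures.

T ≈ 127 hours

r = 58230 + 526000 = 584230 km = 5.8423×10⁸ m.
Kepler's third law: T = 2π√(r³/μ) = 2π√((5.842×10⁸)³ / 3.793×10¹⁶).
r³/μ = 5.257×10⁹ s², so T = 2π × 7.251×10⁴ = 4.556×10⁵ s.
Converting: 4.556×10⁵ s ÷ 3600 = 126.5 hours.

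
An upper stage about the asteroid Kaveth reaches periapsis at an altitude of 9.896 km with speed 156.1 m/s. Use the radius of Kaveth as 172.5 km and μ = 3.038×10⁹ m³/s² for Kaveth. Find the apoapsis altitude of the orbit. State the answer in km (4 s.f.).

apoapsis altitude ≈ 324.4 km

r_p = 172.5 + 9.896 = 182.40 km = 1.824×10⁵ m.
Specific energy ε = v²/2 − μ/r = -4.472×10³ J/kg, so a = −μ/(2ε) = 3.396×10⁵ m.
The apsides satisfy r_p + r_a = 2a, so the apoapsis radius is 2a − r_p = 4.969×10⁵ m = 496.87 km.
Apoapsis altitude = 496.87 − 172.5 = 324.37 km.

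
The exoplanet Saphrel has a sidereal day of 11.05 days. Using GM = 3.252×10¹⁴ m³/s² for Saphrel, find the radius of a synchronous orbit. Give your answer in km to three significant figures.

r_sync ≈ 1.96×10⁵ km

T = 11.05 days = 9.547×10⁵ s.
A synchronous orbit has period T, so by Kepler's third law a = (μT²/4π²)^(1/3).
μT²/4π² = 3.252×10¹⁴ × (9.547×10⁵)² / 39.48 = 7.508×10²⁴ m³.
a = 1.958×10⁸ m = 1.9582×10⁵ km.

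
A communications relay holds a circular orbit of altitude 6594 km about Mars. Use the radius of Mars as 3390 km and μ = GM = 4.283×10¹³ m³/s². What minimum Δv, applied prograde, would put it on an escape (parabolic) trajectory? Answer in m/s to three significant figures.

r = 3390 + 6594 = 9984.0 km = 9.9840×10⁶ m.
Circular speed v_c = √(μ/r) = 2071 m/s.
Escape speed v_esc = √(2μ/r) = √2 × v_c = 2929 m/s.
Δv = v_esc − v_c = 857.9 m/s.

Δv ≈ 858 m/s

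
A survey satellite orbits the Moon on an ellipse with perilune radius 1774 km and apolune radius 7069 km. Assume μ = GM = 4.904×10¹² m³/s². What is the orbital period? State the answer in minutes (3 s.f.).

T ≈ 440 minutes

Semi-major axis a = (r_p + r_a)/2 = (1774.0 + 7069.0)/2 = 4421.5 km = 4.422×10⁶ m.
By Kepler's third law T = 2π√(a³/μ) = 2π × 4.198×10³ = 2.638×10⁴ s.
= 439.7 minutes.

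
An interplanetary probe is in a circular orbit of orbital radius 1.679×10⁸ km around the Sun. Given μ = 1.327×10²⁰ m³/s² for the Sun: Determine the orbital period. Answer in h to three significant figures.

T ≈ 10400 h

r = 1.679×10⁸ km = 1.679×10¹¹ m.
Kepler's third law: T = 2π√(r³/μ) = 2π√((1.679×10¹¹)³ / 1.327×10²⁰).
r³/μ = 3.567×10¹³ s², so T = 2π × 5.972×10⁶ = 3.752×10⁷ s.
Converting: 3.752×10⁷ s ÷ 3600 = 10420 h.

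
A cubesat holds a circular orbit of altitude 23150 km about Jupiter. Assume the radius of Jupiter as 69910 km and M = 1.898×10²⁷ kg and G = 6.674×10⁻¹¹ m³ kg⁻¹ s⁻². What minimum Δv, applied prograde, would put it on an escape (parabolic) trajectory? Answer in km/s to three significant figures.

Δv ≈ 15.3 km/s

μ = GM = 6.674×10⁻¹¹ × 1.898×10²⁷ = 1.267×10¹⁷ m³/s².
r = 69910 + 23150 = 93060 km = 9.3060×10⁷ m.
Circular speed v_c = √(μ/r) = 36890 m/s.
Escape speed v_esc = √(2μ/r) = √2 × v_c = 52180 m/s.
Δv = v_esc − v_c = 15280 m/s = 15.28 km/s.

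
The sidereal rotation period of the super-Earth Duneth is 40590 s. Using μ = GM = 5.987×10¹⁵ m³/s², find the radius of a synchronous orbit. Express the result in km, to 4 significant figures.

r_sync ≈ 62980 km

A synchronous orbit has period T, so by Kepler's third law a = (μT²/4π²)^(1/3).
μT²/4π² = 5.987×10¹⁵ × (4.059×10⁴)² / 39.48 = 2.499×10²³ m³.
a = 6.298×10⁷ m = 62984 km.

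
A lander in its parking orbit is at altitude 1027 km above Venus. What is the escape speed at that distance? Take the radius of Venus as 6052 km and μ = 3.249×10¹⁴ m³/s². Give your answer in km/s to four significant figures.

r = 6052 + 1027 = 7079.0 km = 7.0790×10⁶ m.
Escape speed v_esc = √(2μ/r) = √(2 × 3.249×10¹⁴ / 7.079×10⁶) = √(9.179×10⁷) = 9581 m/s.
= 9.581 km/s.

v_esc ≈ 9.581 km/s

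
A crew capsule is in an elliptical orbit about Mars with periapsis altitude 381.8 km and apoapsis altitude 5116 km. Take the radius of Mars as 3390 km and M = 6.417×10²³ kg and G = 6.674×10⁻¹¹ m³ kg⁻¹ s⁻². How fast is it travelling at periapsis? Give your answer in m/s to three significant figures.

μ = GM = 6.674×10⁻¹¹ × 6.417×10²³ = 4.283×10¹³ m³/s².
r_p = 3390 + 381.8 = 3771.8 km = 3.7718×10⁶ m.
r_a = 3390 + 5116 = 8506.0 km = 8.5060×10⁶ m.
Semi-major axis a = (r_p + r_a)/2 = 6138.9 km = 6.139×10⁶ m.
Vis-viva: v² = μ(2/r − 1/a) = 4.283×10¹³ × (5.303×10⁻⁷ − 1.629×10⁻⁷) = 1.573×10⁷ m²/s².
v = 3966 m/s.

v ≈ 3970 m/s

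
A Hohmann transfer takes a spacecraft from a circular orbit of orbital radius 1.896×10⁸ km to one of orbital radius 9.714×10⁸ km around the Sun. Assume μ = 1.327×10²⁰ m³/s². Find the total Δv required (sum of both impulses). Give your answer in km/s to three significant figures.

r₁ = 1.896×10⁸ km = 1.896×10¹¹ m.
r₂ = 9.714×10⁸ km = 9.714×10¹¹ m.
Transfer ellipse a_t = (r₁ + r₂)/2 = 5.805×10¹¹ m.
At r₁: circular v_c1 = √(μ/r₁) = 26460 m/s; transfer-perihelion v_p = √[μ(2/r₁ − 1/a_t)] = 34220 m/s.
Δv₁ = v_p − v_c1 = 7767 m/s.
At r₂: circular v_c2 = √(μ/r₂) = 11690 m/s; transfer-aphelion v_a = √[μ(2/r₂ − 1/a_t)] = 6680 m/s.
Δv₂ = v_c2 − v_a = 5008 m/s.
Total Δv = Δv₁ + Δv₂ = 12780 m/s = 12.78 km/s.

Δv_total ≈ 12.8 km/s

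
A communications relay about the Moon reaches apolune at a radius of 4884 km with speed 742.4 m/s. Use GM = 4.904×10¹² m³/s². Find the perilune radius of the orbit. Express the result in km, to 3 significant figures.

perilune radius ≈ 1850 km

r_a = 4.884×10⁶ m.
Specific energy ε = v²/2 − μ/r = -7.285×10⁵ J/kg, so a = −μ/(2ε) = 3.366×10⁶ m.
The apsides satisfy r_p + r_a = 2a, so the perilune radius is 2a − r_a = 1.847×10⁶ m = 1847.5 km.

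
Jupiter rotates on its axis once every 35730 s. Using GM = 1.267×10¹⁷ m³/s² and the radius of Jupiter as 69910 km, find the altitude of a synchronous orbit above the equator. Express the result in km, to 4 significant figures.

A synchronous orbit has period T, so by Kepler's third law a = (μT²/4π²)^(1/3).
μT²/4π² = 1.267×10¹⁷ × (3.573×10⁴)² / 39.48 = 4.097×10²⁴ m³.
a = 1.600×10⁸ m = 1.6002×10⁵ km.
Altitude h = a − R = 1.6002×10⁵ − 69910 = 90105 km.

h_sync ≈ 90110 km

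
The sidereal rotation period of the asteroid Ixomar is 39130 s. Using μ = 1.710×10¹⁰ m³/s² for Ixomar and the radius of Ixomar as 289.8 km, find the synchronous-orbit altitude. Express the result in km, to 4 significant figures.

A synchronous orbit has period T, so by Kepler's third law a = (μT²/4π²)^(1/3).
μT²/4π² = 1.710×10¹⁰ × (3.913×10⁴)² / 39.48 = 6.632×10¹⁷ m³.
a = 8.721×10⁵ m = 872.07 km.
Altitude h = a − R = 872.07 − 289.8 = 582.27 km.

h_sync ≈ 582.3 km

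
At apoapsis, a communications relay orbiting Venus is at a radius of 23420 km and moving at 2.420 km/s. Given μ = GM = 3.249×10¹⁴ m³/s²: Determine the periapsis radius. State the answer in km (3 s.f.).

periapsis radius ≈ 6270 km

r_a = 2.342×10⁷ m.
Specific energy ε = v²/2 − μ/r = -1.094×10⁷ J/kg, so a = −μ/(2ε) = 1.484×10⁷ m.
The apsides satisfy r_p + r_a = 2a, so the periapsis radius is 2a − r_a = 6.266×10⁶ m = 6266.0 km.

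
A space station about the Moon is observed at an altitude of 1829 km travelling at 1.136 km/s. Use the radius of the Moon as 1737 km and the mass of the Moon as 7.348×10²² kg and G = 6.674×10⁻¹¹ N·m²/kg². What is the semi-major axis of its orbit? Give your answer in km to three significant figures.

μ = GM = 6.674×10⁻¹¹ × 7.348×10²² = 4.904×10¹² m³/s².
r = 1737 + 1829 = 3566.0 km = 3.566×10⁶ m.
Specific orbital energy ε = v²/2 − μ/r = (1136)²/2 − 4.904×10¹²/3.566×10⁶ = -7.300×10⁵ J/kg.
Since ε = −μ/(2a), a = −μ/(2ε) = 3.359×10⁶ m = 3359.0 km.

a ≈ 3360 km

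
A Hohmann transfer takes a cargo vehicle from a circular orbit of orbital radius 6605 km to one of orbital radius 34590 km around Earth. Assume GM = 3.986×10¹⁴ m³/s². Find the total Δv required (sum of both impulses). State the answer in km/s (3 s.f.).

r₁ = 6605 km = 6.605×10⁶ m.
r₂ = 34590 km = 3.459×10⁷ m.
Transfer ellipse a_t = (r₁ + r₂)/2 = 2.060×10⁷ m.
At r₁: circular v_c1 = √(μ/r₁) = 7768 m/s; transfer-perigee v_p = √[μ(2/r₁ − 1/a_t)] = 10070 m/s.
Δv₁ = v_p − v_c1 = 2299 m/s.
At r₂: circular v_c2 = √(μ/r₂) = 3395 m/s; transfer-apogee v_a = √[μ(2/r₂ − 1/a_t)] = 1922 m/s.
Δv₂ = v_c2 − v_a = 1472 m/s.
Total Δv = Δv₁ + Δv₂ = 3771 m/s = 3.771 km/s.

Δv_total ≈ 3.77 km/s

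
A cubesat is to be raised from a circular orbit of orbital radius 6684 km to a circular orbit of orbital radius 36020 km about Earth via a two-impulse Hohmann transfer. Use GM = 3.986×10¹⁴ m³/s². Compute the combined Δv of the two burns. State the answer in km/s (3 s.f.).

Δv_total ≈ 3.77 km/s

r₁ = 6684 km = 6.684×10⁶ m.
r₂ = 36020 km = 3.602×10⁷ m.
Transfer ellipse a_t = (r₁ + r₂)/2 = 2.135×10⁷ m.
At r₁: circular v_c1 = √(μ/r₁) = 7722 m/s; transfer-perigee v_p = √[μ(2/r₁ − 1/a_t)] = 10030 m/s.
Δv₁ = v_p − v_c1 = 2308 m/s.
At r₂: circular v_c2 = √(μ/r₂) = 3327 m/s; transfer-apogee v_a = √[μ(2/r₂ − 1/a_t)] = 1861 m/s.
Δv₂ = v_c2 − v_a = 1465 m/s.
Total Δv = Δv₁ + Δv₂ = 3773 m/s = 3.773 km/s.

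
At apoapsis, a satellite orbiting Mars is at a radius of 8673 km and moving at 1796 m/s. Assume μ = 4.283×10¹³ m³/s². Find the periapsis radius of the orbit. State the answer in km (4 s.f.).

periapsis radius ≈ 4206 km

r_a = 8.673×10⁶ m.
Specific energy ε = v²/2 − μ/r = -3.326×10⁶ J/kg, so a = −μ/(2ε) = 6.440×10⁶ m.
The apsides satisfy r_p + r_a = 2a, so the periapsis radius is 2a − r_a = 4.206×10⁶ m = 4206.2 km.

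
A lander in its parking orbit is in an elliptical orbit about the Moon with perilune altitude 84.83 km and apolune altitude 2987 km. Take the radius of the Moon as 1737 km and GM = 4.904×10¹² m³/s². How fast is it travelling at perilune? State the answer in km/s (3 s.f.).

v ≈ 1.97 km/s

r_p = 1737 + 84.83 = 1821.8 km = 1.8218×10⁶ m.
r_a = 1737 + 2987 = 4724.0 km = 4.7240×10⁶ m.
Semi-major axis a = (r_p + r_a)/2 = 3272.9 km = 3.273×10⁶ m.
Vis-viva: v² = μ(2/r − 1/a) = 4.904×10¹² × (1.098×10⁻⁶ − 3.055×10⁻⁷) = 3.885×10⁶ m²/s².
v = 1971 m/s = 1.971 km/s.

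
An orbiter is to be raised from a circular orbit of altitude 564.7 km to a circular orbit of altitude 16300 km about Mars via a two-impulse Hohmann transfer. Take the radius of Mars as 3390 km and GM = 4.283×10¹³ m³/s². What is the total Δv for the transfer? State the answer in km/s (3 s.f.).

r₁ = 3390 + 564.7 = 3954.7 km = 3.9547×10⁶ m.
r₂ = 3390 + 16300 = 19690 km = 1.9690×10⁷ m.
Transfer ellipse a_t = (r₁ + r₂)/2 = 1.182×10⁷ m.
At r₁: circular v_c1 = √(μ/r₁) = 3291 m/s; transfer-periapsis v_p = √[μ(2/r₁ − 1/a_t)] = 4247 m/s.
Δv₁ = v_p − v_c1 = 956.1 m/s.
At r₂: circular v_c2 = √(μ/r₂) = 1475 m/s; transfer-apoapsis v_a = √[μ(2/r₂ − 1/a_t)] = 853.0 m/s.
Δv₂ = v_c2 − v_a = 621.8 m/s.
Total Δv = Δv₁ + Δv₂ = 1578 m/s = 1.578 km/s.

Δv_total ≈ 1.58 km/s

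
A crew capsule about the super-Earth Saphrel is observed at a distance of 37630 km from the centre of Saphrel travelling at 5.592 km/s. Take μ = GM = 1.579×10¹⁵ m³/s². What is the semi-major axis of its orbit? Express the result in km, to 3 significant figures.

r = 3.763×10⁷ m.
Specific orbital energy ε = v²/2 − μ/r = (5592)²/2 − 1.579×10¹⁵/3.763×10⁷ = -2.633×10⁷ J/kg.
Since ε = −μ/(2a), a = −μ/(2ε) = 2.999×10⁷ m = 29989 km.

a ≈ 30000 km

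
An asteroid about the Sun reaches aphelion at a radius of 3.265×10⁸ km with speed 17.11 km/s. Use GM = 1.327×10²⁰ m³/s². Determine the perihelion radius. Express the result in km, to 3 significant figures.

r_a = 3.265×10¹¹ m.
Specific energy ε = v²/2 − μ/r = -2.601×10⁸ J/kg, so a = −μ/(2ε) = 2.551×10¹¹ m.
The apsides satisfy r_p + r_a = 2a, so the perihelion radius is 2a − r_a = 1.838×10¹¹ m = 1.8378×10⁸ km.

perihelion radius ≈ 1.84×10⁸ km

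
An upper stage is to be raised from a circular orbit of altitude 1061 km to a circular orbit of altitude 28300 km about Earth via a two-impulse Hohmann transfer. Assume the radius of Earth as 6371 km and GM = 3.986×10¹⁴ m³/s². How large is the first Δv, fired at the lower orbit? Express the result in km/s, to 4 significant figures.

Δv ≈ 2.075 km/s

r₁ = 6371 + 1061 = 7432.0 km = 7.4320×10⁶ m.
r₂ = 6371 + 28300 = 34671 km = 3.4671×10⁷ m.
Transfer ellipse a_t = (r₁ + r₂)/2 = 2.105×10⁷ m.
At r₁: circular v_c1 = √(μ/r₁) = 7323 m/s; transfer-perigee v_p = √[μ(2/r₁ − 1/a_t)] = 9398 m/s.
Δv₁ = v_p − v_c1 = 2075 m/s.
= 2.075 km/s.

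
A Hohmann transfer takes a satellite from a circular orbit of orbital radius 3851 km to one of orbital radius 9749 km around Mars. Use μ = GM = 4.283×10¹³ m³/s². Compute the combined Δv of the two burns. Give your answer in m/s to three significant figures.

Δv_total ≈ 1180 m/s

r₁ = 3851 km = 3.851×10⁶ m.
r₂ = 9749 km = 9.749×10⁶ m.
Transfer ellipse a_t = (r₁ + r₂)/2 = 6.800×10⁶ m.
At r₁: circular v_c1 = √(μ/r₁) = 3335 m/s; transfer-periapsis v_p = √[μ(2/r₁ − 1/a_t)] = 3993 m/s.
Δv₁ = v_p − v_c1 = 658.2 m/s.
At r₂: circular v_c2 = √(μ/r₂) = 2096 m/s; transfer-apoapsis v_a = √[μ(2/r₂ − 1/a_t)] = 1577 m/s.
Δv₂ = v_c2 − v_a = 518.7 m/s.
Total Δv = Δv₁ + Δv₂ = 1177 m/s.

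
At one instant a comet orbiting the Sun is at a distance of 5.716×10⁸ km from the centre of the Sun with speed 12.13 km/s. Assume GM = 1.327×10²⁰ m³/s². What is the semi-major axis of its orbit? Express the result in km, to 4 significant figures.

r = 5.716×10¹¹ m.
Vis-viva rearranged: 1/a = 2/r − v²/μ = 3.499×10⁻¹² − 1.109×10⁻¹² = 2.390×10⁻¹² m⁻¹.
a = 4.184×10¹¹ m = 4.1838×10⁸ km.

a ≈ 4.184×10⁸ km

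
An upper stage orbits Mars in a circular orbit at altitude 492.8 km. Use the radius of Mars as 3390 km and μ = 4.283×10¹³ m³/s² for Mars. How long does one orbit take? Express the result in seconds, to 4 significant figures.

T ≈ 7346 seconds

r = 3390 + 492.8 = 3882.8 km = 3.8828×10⁶ m.
Kepler's third law: T = 2π√(r³/μ) = 2π√((3.883×10⁶)³ / 4.283×10¹³).
r³/μ = 1.367×10⁶ s², so T = 2π × 1.169×10³ = 7.346×10³ s.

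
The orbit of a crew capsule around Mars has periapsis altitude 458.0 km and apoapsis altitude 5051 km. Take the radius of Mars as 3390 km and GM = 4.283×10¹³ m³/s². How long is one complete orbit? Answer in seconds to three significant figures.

T ≈ 14600 seconds

r_p = 3390 + 458.0 = 3848.0 km = 3.8480×10⁶ m.
r_a = 3390 + 5051 = 8441.0 km = 8.4410×10⁶ m.
Semi-major axis a = (r_p + r_a)/2 = (3848.0 + 8441.0)/2 = 6144.5 km = 6.144×10⁶ m.
By Kepler's third law T = 2π√(a³/μ) = 2π × 2.327×10³ = 1.462×10⁴ s.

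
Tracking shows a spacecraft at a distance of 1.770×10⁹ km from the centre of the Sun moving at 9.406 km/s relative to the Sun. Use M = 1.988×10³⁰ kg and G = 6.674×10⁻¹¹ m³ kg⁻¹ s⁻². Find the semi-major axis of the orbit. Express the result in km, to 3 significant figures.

a ≈ 2.16×10⁹ km

μ = GM = 6.674×10⁻¹¹ × 1.988×10³⁰ = 1.327×10²⁰ m³/s².
r = 1.770×10¹² m.
Specific orbital energy ε = v²/2 − μ/r = (9406)²/2 − 1.327×10²⁰/1.770×10¹² = -3.072×10⁷ J/kg.
Since ε = −μ/(2a), a = −μ/(2ε) = 2.159×10¹² m = 2.1592×10⁹ km.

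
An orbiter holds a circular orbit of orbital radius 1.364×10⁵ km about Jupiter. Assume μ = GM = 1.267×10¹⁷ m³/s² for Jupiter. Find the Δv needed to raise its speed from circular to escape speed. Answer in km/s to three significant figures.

Δv ≈ 12.6 km/s

r = 1.364×10⁵ km = 1.364×10⁸ m.
Circular speed v_c = √(μ/r) = 30480 m/s.
Escape speed v_esc = √(2μ/r) = √2 × v_c = 43100 m/s.
Δv = v_esc − v_c = 12620 m/s = 12.62 km/s.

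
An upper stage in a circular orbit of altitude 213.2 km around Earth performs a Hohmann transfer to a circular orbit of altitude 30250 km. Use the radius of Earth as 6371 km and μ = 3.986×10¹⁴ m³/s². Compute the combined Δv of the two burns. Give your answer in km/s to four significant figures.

Δv_total ≈ 3.828 km/s

r₁ = 6371 + 213.2 = 6584.2 km = 6.5842×10⁶ m.
r₂ = 6371 + 30250 = 36621 km = 3.6621×10⁷ m.
Transfer ellipse a_t = (r₁ + r₂)/2 = 2.160×10⁷ m.
At r₁: circular v_c1 = √(μ/r₁) = 7781 m/s; transfer-perigee v_p = √[μ(2/r₁ − 1/a_t)] = 10130 m/s.
Δv₁ = v_p − v_c1 = 2350 m/s.
At r₂: circular v_c2 = √(μ/r₂) = 3299 m/s; transfer-apogee v_a = √[μ(2/r₂ − 1/a_t)] = 1821 m/s.
Δv₂ = v_c2 − v_a = 1478 m/s.
Total Δv = Δv₁ + Δv₂ = 3828 m/s = 3.828 km/s.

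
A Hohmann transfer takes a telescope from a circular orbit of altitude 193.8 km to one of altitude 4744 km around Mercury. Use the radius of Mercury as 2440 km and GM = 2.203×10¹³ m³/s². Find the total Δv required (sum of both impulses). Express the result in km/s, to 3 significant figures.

r₁ = 2440 + 193.8 = 2633.8 km = 2.6338×10⁶ m.
r₂ = 2440 + 4744 = 7184.0 km = 7.1840×10⁶ m.
Transfer ellipse a_t = (r₁ + r₂)/2 = 4.909×10⁶ m.
At r₁: circular v_c1 = √(μ/r₁) = 2892 m/s; transfer-periherm v_p = √[μ(2/r₁ − 1/a_t)] = 3499 m/s.
Δv₁ = v_p − v_c1 = 606.6 m/s.
At r₂: circular v_c2 = √(μ/r₂) = 1751 m/s; transfer-apoherm v_a = √[μ(2/r₂ − 1/a_t)] = 1283 m/s.
Δv₂ = v_c2 − v_a = 468.5 m/s.
Total Δv = Δv₁ + Δv₂ = 1075 m/s = 1.075 km/s.

Δv_total ≈ 1.08 km/s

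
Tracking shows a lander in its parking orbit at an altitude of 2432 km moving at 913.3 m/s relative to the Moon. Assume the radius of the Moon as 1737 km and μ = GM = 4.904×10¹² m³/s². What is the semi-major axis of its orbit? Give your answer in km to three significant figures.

a ≈ 3230 km

r = 1737 + 2432 = 4169.0 km = 4.169×10⁶ m.
Specific orbital energy ε = v²/2 − μ/r = (913.3)²/2 − 4.904×10¹²/4.169×10⁶ = -7.592×10⁵ J/kg.
Since ε = −μ/(2a), a = −μ/(2ε) = 3.230×10⁶ m = 3229.5 km.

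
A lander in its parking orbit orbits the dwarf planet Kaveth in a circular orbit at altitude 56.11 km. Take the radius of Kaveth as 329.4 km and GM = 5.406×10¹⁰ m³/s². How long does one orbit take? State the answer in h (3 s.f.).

T ≈ 1.80 h

r = 329.4 + 56.11 = 385.51 km = 3.8551×10⁵ m.
Kepler's third law: T = 2π√(r³/μ) = 2π√((3.855×10⁵)³ / 5.406×10¹⁰).
r³/μ = 1.060×10⁶ s², so T = 2π × 1.029×10³ = 6.468×10³ s.
Converting: 6.468×10³ s ÷ 3600 = 1.797 h.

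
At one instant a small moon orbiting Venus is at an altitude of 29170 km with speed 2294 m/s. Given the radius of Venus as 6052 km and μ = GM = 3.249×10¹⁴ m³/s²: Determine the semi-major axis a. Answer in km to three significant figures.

a ≈ 24600 km

r = 6052 + 29170 = 35222 km = 3.522×10⁷ m.
Specific orbital energy ε = v²/2 − μ/r = (2294)²/2 − 3.249×10¹⁴/3.522×10⁷ = -6.593×10⁶ J/kg.
Since ε = −μ/(2a), a = −μ/(2ε) = 2.464×10⁷ m = 24639 km.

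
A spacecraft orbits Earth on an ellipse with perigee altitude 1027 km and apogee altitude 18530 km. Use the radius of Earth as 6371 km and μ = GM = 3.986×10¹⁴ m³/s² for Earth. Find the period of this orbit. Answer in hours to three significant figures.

r_p = 6371 + 1027 = 7398.0 km = 7.3980×10⁶ m.
r_a = 6371 + 18530 = 24901 km = 2.4901×10⁷ m.
Semi-major axis a = (r_p + r_a)/2 = (7398.0 + 24901)/2 = 16150 km = 1.615×10⁷ m.
By Kepler's third law T = 2π√(a³/μ) = 2π × 3.251×10³ = 2.042×10⁴ s.
= 5.673 hours.

T ≈ 5.67 hours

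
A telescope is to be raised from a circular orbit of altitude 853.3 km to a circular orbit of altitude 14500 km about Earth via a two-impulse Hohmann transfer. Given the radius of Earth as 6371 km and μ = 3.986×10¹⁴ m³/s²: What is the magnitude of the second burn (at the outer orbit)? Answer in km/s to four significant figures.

Δv ≈ 1.236 km/s

r₁ = 6371 + 853.3 = 7224.3 km = 7.2243×10⁶ m.
r₂ = 6371 + 14500 = 20871 km = 2.0871×10⁷ m.
Transfer ellipse a_t = (r₁ + r₂)/2 = 1.405×10⁷ m.
At r₁: circular v_c1 = √(μ/r₁) = 7428 m/s; transfer-perigee v_p = √[μ(2/r₁ − 1/a_t)] = 9054 m/s.
At r₂: circular v_c2 = √(μ/r₂) = 4370 m/s; transfer-apogee v_a = √[μ(2/r₂ − 1/a_t)] = 3134 m/s.
Δv₂ = v_c2 − v_a = 1236 m/s.
= 1.236 km/s.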